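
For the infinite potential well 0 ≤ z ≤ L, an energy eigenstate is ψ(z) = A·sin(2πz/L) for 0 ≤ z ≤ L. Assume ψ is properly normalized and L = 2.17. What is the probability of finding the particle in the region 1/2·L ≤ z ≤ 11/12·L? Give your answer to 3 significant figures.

P ≈ 0.486

The probability is P = ∫ |ψ|² dz over [1/2·L, 11/12·L].
Since A² = 1/(L/2), this is the region integral divided by the full normalization integral.
In terms of u = z/L (A² and the length scale cancel between numerator and denominator), P = [∫_{1/2}^{11/12} sin(2·π·u)^2 du] / [∫_{0}^{1} sin(2·π·u)^2 du].
With ∫ sin(2·π·u)^2 du = u/2 - sin(4·π·u)/(8·π) + C, the region integral is √(3)/(16·π) + 5/24 and the full one is 1/2.
This works out to P = √(3)/(8·π) + 5/12.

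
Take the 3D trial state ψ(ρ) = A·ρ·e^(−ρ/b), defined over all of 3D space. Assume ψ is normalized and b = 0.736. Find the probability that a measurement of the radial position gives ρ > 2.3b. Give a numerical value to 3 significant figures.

P ≈ 0.513

With dV = 4πρ²dρ, the probability is ∫|ψ|² dV over ρ > 2.3b.
Normalization gives A² = 1/(3·π·b^5).
In terms of u = ρ/b (A², 4π and the length scale all cancel between numerator and denominator), P = [∫_{2.3}^{∞} u^4·e^(-2·u) du] / [∫_{0}^{∞} u^4·e^(-2·u) du].
An antiderivative of u^4·e^(-2·u) is -(u^4/2 + u^3 + 3·u^2/2 + 3·u/2 + 3/4)·e^(-2·u); evaluating from 2.3 to ∞ gives ≈ 0.38493, while the full integral is 3/4.
Taking the ratio yields P = 0.5132.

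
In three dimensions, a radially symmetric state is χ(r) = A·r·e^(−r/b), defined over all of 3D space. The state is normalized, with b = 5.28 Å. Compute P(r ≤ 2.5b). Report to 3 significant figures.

Integrate the radial probability density 4πr²|χ|² over r ≤ 2.5b.
The full normalization integral is A²·[3·π·b^5] = 1, fixing A².
In terms of u = r/b (A², 4π and the length scale all cancel between numerator and denominator), P = [∫_{0}^{2.5} u^4·e^(-2·u) du] / [∫_{0}^{∞} u^4·e^(-2·u) du].
An antiderivative of u^4·e^(-2·u) is -(u^4/2 + u^3 + 3·u^2/2 + 3·u/2 + 3/4)·e^(-2·u); evaluating from 0 to 2.5 gives 3/4 - 1569·e^(-5)/32, while the full integral is 3/4.
Taking the ratio yields P = 0.5595.

P ≈ 0.560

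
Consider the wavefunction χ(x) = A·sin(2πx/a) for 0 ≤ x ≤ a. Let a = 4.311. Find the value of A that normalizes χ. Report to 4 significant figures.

Require ∫ |χ|² dx = 1 over the whole domain.
With χ = A·sin(2πx/a), the integral evaluates to A²·[a/2].
Setting this equal to 1 gives A² = 1/(a/2).
With a = 4.311: A² = 0.46393 and A = 0.68112.

A ≈ 0.6811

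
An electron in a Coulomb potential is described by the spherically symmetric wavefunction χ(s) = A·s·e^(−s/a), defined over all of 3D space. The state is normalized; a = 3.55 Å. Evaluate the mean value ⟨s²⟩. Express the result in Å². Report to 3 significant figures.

The expectation value is the |χ|²-weighted average of s^2: ∫ s^2|χ|² 4πs² ds.
Evaluating both integrals, ⟨s²⟩ = 15·a^2/2.
With a = 3.55, ⟨s^2⟩ = 94.52.

⟨s^2⟩ ≈ 94.5 Å^2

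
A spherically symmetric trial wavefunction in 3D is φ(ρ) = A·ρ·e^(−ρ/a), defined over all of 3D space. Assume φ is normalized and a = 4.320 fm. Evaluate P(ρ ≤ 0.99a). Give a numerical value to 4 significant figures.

Integrate the radial probability density 4πρ²|φ|² over ρ ≤ 0.99a.
Normalization gives A² = 1/(3·π·a^5).
In terms of u = ρ/a (A², 4π and the length scale all cancel between numerator and denominator), P = [∫_{0}^{0.99} u^4·e^(-2·u) du] / [∫_{0}^{∞} u^4·e^(-2·u) du].
An antiderivative of u^4·e^(-2·u) is -(u^4/2 + u^3 + 3·u^2/2 + 3·u/2 + 3/4)·e^(-2·u); evaluating from 0 to 0.99 gives ≈ 0.0381499, while the full integral is 3/4.
The region integral divided by the full integral gives P = 0.050867.

P ≈ 0.05087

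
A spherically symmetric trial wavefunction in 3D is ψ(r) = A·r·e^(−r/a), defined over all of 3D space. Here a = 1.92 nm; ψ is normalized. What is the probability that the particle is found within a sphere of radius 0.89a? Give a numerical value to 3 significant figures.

P ≈ 0.0350

Integrate the radial probability density 4πr²|ψ|² over r ≤ 0.89a.
The full normalization integral is A²·[3·π·a^5] = 1, fixing A².
Substituting u = r/a, A², 4π and the length scale all cancel in the ratio: P = ∫_{0}^{0.89} u^4·e^(-2·u) du / ∫_{0}^{∞} u^4·e^(-2·u) du.
With ∫ u^4·e^(-2·u) du = -(u^4/2 + u^3 + 3·u^2/2 + 3·u/2 + 3/4)·e^(-2·u) + C, the region integral is ≈ 0.026234 and the full one is 3/4.
Taking the ratio yields P = 0.03498.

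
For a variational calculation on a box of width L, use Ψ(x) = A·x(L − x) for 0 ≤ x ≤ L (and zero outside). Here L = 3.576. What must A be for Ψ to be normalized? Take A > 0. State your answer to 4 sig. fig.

A ≈ 0.2265

Normalization requires ∫|Ψ|² dx = 1, integrated from 0 to L.
∫|Ψ|² dx = A²·(L^5/30).
So A² = (L^5/30)^(−1).
Substituting L = 3.576 gives A² = 0.051302, so A = 0.22650.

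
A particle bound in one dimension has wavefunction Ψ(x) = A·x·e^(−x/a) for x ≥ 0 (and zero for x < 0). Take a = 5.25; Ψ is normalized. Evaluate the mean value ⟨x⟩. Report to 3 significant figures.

By definition ⟨x⟩ = ∫ x |Ψ(x)|² dx.
With ∫₀^∞ x^3 e^(−αx) dx = 3!/α^4, since the A² factors cancel between numerator and denominator, ⟨x⟩ = 3·a/2.
With a = 5.25, ⟨x⟩ = 7.875.

⟨x⟩ ≈ 7.88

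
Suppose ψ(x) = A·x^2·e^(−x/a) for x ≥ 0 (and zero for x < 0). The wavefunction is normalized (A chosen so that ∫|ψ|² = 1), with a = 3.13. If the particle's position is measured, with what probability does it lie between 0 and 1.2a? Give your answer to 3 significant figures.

P ≈ 0.0959

P = ∫_{0}^{1.2a} |ψ(x)|² dx.
The normalization integral ∫|ψ|²dx over the whole domain equals 3·a^5/4·A², and A² cancels in the ratio.
Let u = x/a; then A² and the length scale cancel, so P = ∫_{0}^{1.2} u^4·e^(-2·u) du ÷ ∫_{0}^{∞} u^4·e^(-2·u) du.
Using ∫ u^4·e^(-2·u) du = -(u^4/2 + u^3 + 3·u^2/2 + 3·u/2 + 3/4)·e^(-2·u), the numerator is ≈ 0.071901 and the denominator is 3/4.
This works out to P = 0.09587.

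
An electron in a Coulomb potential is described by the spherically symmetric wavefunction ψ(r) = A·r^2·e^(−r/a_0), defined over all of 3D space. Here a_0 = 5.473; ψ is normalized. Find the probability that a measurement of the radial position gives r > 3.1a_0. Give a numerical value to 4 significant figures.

P ≈ 0.5742

Integrate the radial probability density 4πr²|ψ|² over r > 3.1a_0.
The full normalization integral is A²·[45·π·a_0^7/2] = 1, fixing A².
In terms of u = r/a_0 (A², 4π and the length scale all cancel between numerator and denominator), P = [∫_{3.1}^{∞} u^6·e^(-2·u) du] / [∫_{0}^{∞} u^6·e^(-2·u) du].
An antiderivative of u^6·e^(-2·u) is -(4·u^6 + 12·u^5 + 30·u^4 + 60·u^3 + 90·u^2 + 90·u + 45)·e^(-2·u)/8; evaluating from 3.1 to ∞ gives ≈ 3.22995, while the full integral is 45/8.
This evaluates to P = 0.57421.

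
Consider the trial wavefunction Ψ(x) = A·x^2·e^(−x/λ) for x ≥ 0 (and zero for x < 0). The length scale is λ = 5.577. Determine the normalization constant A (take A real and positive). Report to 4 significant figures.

A ≈ 0.01572

Require ∫ |Ψ|² dx = 1 over the whole domain.
Carrying out the integral gives A² · 3·λ^5/4.
Substituting λ = 5.577 gives A² = 0.00024714, so A = 0.015721.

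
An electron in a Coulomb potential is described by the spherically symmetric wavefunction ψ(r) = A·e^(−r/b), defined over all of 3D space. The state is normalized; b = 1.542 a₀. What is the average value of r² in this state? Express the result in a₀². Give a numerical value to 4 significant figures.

⟨r²⟩ = ∫ r^2 |ψ|² 4πr² dr over the full domain.
The ratio of the moment integral to the normalization integral gives ⟨r²⟩ = 3·b^2.
Putting b = 1.542 gives 7.1333.

⟨r^2⟩ ≈ 7.133 a₀^2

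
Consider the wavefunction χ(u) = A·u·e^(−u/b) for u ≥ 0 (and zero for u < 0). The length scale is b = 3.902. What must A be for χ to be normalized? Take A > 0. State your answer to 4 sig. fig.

Require ∫ |χ|² du = 1 over the whole domain.
The integral (without the A² prefactor) comes out to b^3/4.
Hence A² = 1/[b^3/4].
With b = 3.902: A² = 0.067328 and A = 0.25948.

A ≈ 0.2595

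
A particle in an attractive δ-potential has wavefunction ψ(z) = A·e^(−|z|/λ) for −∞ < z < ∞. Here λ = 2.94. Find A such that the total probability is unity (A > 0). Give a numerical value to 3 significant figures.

A ≈ 0.583

The normalization condition is ∫|ψ|² dz = 1 from −∞ to ∞.
With ψ = A·e^(−|z|/λ), the integral evaluates to A²·[λ].
With λ = 2.94: A² = 0.3401 and A = 0.5832.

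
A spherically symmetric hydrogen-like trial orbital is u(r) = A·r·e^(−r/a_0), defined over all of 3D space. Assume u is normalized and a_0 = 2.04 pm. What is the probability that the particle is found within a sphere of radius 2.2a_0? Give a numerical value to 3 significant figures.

P = ∫ |u|² 4πr² dr over r ≤ 2.2a_0.
The full normalization integral is A²·[3·π·a_0^5] = 1, fixing A².
Let t = r/a_0; then A², 4π and the length scale all cancel, so P = ∫_{0}^{2.2} t^4·e^(-2·t) dt ÷ ∫_{0}^{∞} t^4·e^(-2·t) dt.
Using ∫ t^4·e^(-2·t) dt = -(t^4/2 + t^3 + 3·t^2/2 + 3·t/2 + 3/4)·e^(-2·t), the numerator is ≈ 0.33661 and the denominator is 3/4.
Taking the ratio yields P = 0.4488.

P ≈ 0.449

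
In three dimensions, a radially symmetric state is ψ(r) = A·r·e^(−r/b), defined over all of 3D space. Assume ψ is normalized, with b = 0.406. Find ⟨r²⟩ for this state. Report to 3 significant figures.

⟨r²⟩ = ∫ r^2 |ψ|² 4πr² dr over the full domain.
Recall ∫₀^∞ r^m e^(−r/β) dr = m!·β^(m+1), since the A² factors cancel between numerator and denominator, ⟨r²⟩ = 15·b^2/2.
With b = 0.406, ⟨r^2⟩ = 1.236.

⟨r^2⟩ ≈ 1.24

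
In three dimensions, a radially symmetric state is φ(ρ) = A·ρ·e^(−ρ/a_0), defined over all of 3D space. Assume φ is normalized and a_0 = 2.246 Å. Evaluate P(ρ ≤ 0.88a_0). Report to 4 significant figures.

P ≈ 0.03359

With dV = 4πρ²dρ, the probability is ∫|φ|² dV over ρ ≤ 0.88a_0.
Normalization gives A² = 1/(3·π·a_0^5).
In terms of u = ρ/a_0 (A², 4π and the length scale all cancel between numerator and denominator), P = [∫_{0}^{0.88} u^4·e^(-2·u) du] / [∫_{0}^{∞} u^4·e^(-2·u) du].
An antiderivative of u^4·e^(-2·u) is -(u^4/2 + u^3 + 3·u^2/2 + 3·u/2 + 3/4)·e^(-2·u); evaluating from 0 to 0.88 gives ≈ 0.0251888, while the full integral is 3/4.
The region integral divided by the full integral gives P = 0.033585.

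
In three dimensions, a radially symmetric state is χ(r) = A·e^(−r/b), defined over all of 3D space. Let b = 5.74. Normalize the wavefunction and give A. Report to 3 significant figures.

Require ∫ |χ|² 4πr² dr = 1 over the whole domain.
Using ∫₀^∞ rⁿ e^(−αr) dr = n!/αⁿ⁺¹, the integral (without the A² prefactor) comes out to π·b^3.
Hence A² = 1/[π·b^3].
Substituting b = 5.74 gives A² = 0.001683, so A = 0.04103.

A ≈ 0.0410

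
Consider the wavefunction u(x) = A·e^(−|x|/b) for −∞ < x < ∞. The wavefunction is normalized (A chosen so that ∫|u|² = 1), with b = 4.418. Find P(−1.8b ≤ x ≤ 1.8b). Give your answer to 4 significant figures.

P ≈ 0.9727

P = ∫_{−1.8b}^{1.8b} |u(x)|² dx.
With A² fixed by ∫|u|² = 1, i.e. A² = (b)^(−1), substitute and integrate.
Both integrals are even about x = 0, so only the x ≥ 0 halves are needed (the factors of 2 cancel). In terms of t = x/b (A² and the length scale cancel between numerator and denominator), P = [∫_{0}^{1.8} e^(-2·t) dt] / [∫_{0}^{∞} e^(-2·t) dt].
Using ∫ e^(-2·t) dt = -e^(-2·t)/2, the numerator is 1/2 - e^(-18/5)/2 and the denominator is 1/2.
Evaluating gives P = 0.97268.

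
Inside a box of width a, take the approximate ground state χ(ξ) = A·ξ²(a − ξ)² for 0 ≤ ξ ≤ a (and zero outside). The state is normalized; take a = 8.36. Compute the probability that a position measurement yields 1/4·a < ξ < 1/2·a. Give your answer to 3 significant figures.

P = ∫_{1/4·a}^{1/2·a} |χ(ξ)|² dξ.
The normalization integral ∫|χ|²dξ over the whole domain equals a^9/630·A², and A² cancels in the ratio.
Substituting u = ξ/a, A² and the length scale cancel in the ratio: P = ∫_{1/4}^{1/2} u^4·(1 - u)^4 du / ∫_{0}^{1} u^4·(1 - u)^4 du.
Using ∫ u^4·(1 - u)^4 du = u^5·(70·u^4 - 315·u^3 + 540·u^2 - 420·u + 126)/630, the numerator is ≈ 0.00071599 and the denominator is 1/630.
Taking the ratio, P = 0.4511.

P ≈ 0.451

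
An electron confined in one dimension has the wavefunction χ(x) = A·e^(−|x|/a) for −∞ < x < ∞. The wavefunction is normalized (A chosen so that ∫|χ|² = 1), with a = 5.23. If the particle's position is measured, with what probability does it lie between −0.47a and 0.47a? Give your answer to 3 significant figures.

|χ|² is the probability density, so P = ∫_{−0.47a}^{0.47a} |χ|² dx.
The normalization integral ∫|χ|²dx over the whole domain equals a·A², and A² cancels in the ratio.
Both integrals are even about x = 0, so only the x ≥ 0 halves are needed (the factors of 2 cancel). Substituting u = x/a, A² and the length scale cancel in the ratio: P = ∫_{0}^{0.47} e^(-2·u) du / ∫_{0}^{∞} e^(-2·u) du.
An antiderivative of e^(-2·u) is -e^(-2·u)/2; evaluating from 0 to 0.47 gives 1/2 - e^(-47/50)/2, while the full integral is 1/2.
Evaluating gives P = 0.6094.

P ≈ 0.609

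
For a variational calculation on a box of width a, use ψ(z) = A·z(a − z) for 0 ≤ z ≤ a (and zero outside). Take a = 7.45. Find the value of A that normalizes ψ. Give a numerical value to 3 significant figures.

Normalization requires ∫|ψ|² dz = 1, integrated from 0 to a.
Expanding the polynomial and integrating term by term, the integral (without the A² prefactor) comes out to a^5/30.
So A² = (a^5/30)^(−1).
Substituting a = 7.45 gives A² = 0.001307, so A = 0.03616.

A ≈ 0.0362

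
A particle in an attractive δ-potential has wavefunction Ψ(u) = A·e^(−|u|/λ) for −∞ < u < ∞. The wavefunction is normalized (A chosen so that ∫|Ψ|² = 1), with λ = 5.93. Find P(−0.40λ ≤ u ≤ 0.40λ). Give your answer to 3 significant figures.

P = ∫_{−0.40λ}^{0.40λ} |Ψ(u)|² du.
The normalization integral ∫|Ψ|²du over the whole domain equals λ·A², and A² cancels in the ratio.
Both integrals are even about u = 0, so only the u ≥ 0 halves are needed (the factors of 2 cancel). Substituting t = u/λ, A² and the length scale cancel in the ratio: P = ∫_{0}^{0.40} e^(-2·t) dt / ∫_{0}^{∞} e^(-2·t) dt.
With ∫ e^(-2·t) dt = -e^(-2·t)/2 + C, the region integral is 1/2 - e^(-4/5)/2 and the full one is 1/2.
The result is P = 0.5507.

P ≈ 0.551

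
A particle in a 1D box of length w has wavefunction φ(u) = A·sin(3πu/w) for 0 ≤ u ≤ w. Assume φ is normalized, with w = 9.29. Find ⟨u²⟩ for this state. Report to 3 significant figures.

⟨u²⟩ = ∫ u^2 |φ|² du over the full domain.
The ratio of the moment integral to the normalization integral gives ⟨u²⟩ = -w^2/(18·π^2) + w^2/3.
Putting w = 9.29 gives 28.28.

⟨u^2⟩ ≈ 28.3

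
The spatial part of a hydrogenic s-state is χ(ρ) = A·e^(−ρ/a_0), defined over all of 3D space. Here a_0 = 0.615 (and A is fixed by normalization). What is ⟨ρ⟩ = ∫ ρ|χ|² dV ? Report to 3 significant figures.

⟨ρ⟩ ≈ 0.923

The expectation value is the |χ|²-weighted average of ρ: ∫ ρ|χ|² 4πρ² dρ.
With ∫₀^∞ ρ^3 e^(−αρ) dρ = 3!/α^4, the ratio of the moment integral to the normalization integral gives ⟨ρ⟩ = 3·a_0/2.
With a_0 = 0.615, ⟨ρ⟩ = 0.9225.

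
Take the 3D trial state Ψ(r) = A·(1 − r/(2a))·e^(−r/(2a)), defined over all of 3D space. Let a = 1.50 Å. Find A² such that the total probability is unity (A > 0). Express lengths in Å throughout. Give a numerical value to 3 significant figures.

Require ∫ |Ψ|² 4πr² dr = 1 over the whole domain.
(Spherical symmetry: dV = 4πr² dr.)
With ∫₀^∞ r^4 e^(−αr) dr = 4!/α^5, ∫|Ψ|² 4πr² dr = A²·(8·π·a^3).
So A² = (8·π·a^3)^(−1).
Substituting a = 1.50 gives A² = 0.01179, so A = 0.1086.

A^2 ≈ 0.0118 Å^(-3)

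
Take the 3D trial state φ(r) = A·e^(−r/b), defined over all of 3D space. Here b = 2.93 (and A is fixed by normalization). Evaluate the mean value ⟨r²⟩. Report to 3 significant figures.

⟨r²⟩ = ∫ r^2 |φ|² 4πr² dr over the full domain.
Using ∫₀^∞ rⁿ e^(−αr) dr = n!/αⁿ⁺¹, evaluating both integrals, ⟨r²⟩ = 3·b^2.
Putting b = 2.93 gives 25.75.

⟨r^2⟩ ≈ 25.8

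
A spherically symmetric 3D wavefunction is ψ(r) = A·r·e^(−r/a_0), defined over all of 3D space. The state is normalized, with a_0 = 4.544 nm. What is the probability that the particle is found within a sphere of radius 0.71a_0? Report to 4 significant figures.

With dV = 4πr²dr, the probability is ∫|ψ|² dV over r ≤ 0.71a_0.
Normalization gives A² = 1/(3·π·a_0^5).
In terms of u = r/a_0 (A², 4π and the length scale all cancel between numerator and denominator), P = [∫_{0}^{0.71} u^4·e^(-2·u) du] / [∫_{0}^{∞} u^4·e^(-2·u) du].
An antiderivative of u^4·e^(-2·u) is -(u^4/2 + u^3 + 3·u^2/2 + 3·u/2 + 3/4)·e^(-2·u); evaluating from 0 to 0.71 gives ≈ 0.0112931, while the full integral is 3/4.
This evaluates to P = 0.015057.

P ≈ 0.01506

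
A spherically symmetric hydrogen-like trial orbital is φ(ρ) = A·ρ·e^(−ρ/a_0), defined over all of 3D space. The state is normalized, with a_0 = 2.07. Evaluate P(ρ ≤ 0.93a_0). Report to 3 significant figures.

P = ∫ |φ|² 4πρ² dρ over ρ ≤ 0.93a_0.
The full normalization integral is A²·[3·π·a_0^5] = 1, fixing A².
Let u = ρ/a_0; then A², 4π and the length scale all cancel, so P = ∫_{0}^{0.93} u^4·e^(-2·u) du ÷ ∫_{0}^{∞} u^4·e^(-2·u) du.
An antiderivative of u^4·e^(-2·u) is -(u^4/2 + u^3 + 3·u^2/2 + 3·u/2 + 3/4)·e^(-2·u); evaluating from 0 to 0.93 gives ≈ 0.030678, while the full integral is 3/4.
The region integral divided by the full integral gives P = 0.04090.

P ≈ 0.0409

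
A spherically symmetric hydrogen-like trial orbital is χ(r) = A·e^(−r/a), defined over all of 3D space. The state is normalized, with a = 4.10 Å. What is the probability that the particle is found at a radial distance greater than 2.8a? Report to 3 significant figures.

With dV = 4πr²dr, the probability is ∫|χ|² dV over r > 2.8a.
A² is fixed by ∫₀^∞ 4πr²|χ|² dr = 1, i.e. A² = (π·a^3)^(−1).
Let u = r/a; then A², 4π and the length scale all cancel, so P = ∫_{2.8}^{∞} u^2·e^(-2·u) du ÷ ∫_{0}^{∞} u^2·e^(-2·u) du.
Using ∫ u^2·e^(-2·u) du = -(2·u^2 + 2·u + 1)·e^(-2·u)/4, the numerator is 557·e^(-28/5)/100 and the denominator is 1/4.
The region integral divided by the full integral gives P = 0.08239.

P ≈ 0.0824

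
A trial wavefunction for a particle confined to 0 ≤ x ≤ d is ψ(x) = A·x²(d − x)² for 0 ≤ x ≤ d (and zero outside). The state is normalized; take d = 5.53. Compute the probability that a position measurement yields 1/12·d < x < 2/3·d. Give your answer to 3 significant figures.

P ≈ 0.855

The probability is P = ∫ |ψ|² dx over [1/12·d, 2/3·d].
Since A² = 1/(d^9/630), this is the region integral divided by the full normalization integral.
Let u = x/d; then A² and the length scale cancel, so P = ∫_{1/12}^{2/3} u^4·(1 - u)^4 du ÷ ∫_{0}^{1} u^4·(1 - u)^4 du.
An antiderivative of u^4·(1 - u)^4 is u^5·(70·u^4 - 315·u^3 + 540·u^2 - 420·u + 126)/630; evaluating from 1/12 to 2/3 gives ≈ 0.0013568, while the full integral is 1/630.
Evaluating gives P = 0.8548.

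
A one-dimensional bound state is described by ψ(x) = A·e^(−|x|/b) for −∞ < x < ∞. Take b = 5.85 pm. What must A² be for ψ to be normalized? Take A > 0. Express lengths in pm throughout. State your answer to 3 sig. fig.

A^2 ≈ 0.171 pm^(-1)

The normalization condition is ∫|ψ|² dx = 1 from −∞ to ∞.
∫|ψ|² dx = A²·(b).
So A² = (b)^(−1).
Substituting b = 5.85 gives A² = 0.1709, so A = 0.4134.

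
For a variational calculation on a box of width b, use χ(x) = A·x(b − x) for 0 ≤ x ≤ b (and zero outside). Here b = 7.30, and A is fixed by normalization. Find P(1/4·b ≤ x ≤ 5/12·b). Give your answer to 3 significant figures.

P ≈ 0.243

|χ|² is the probability density, so P = ∫_{1/4·b}^{5/12·b} |χ|² dx.
The normalization integral ∫|χ|²dx over the whole domain equals b^5/30·A², and A² cancels in the ratio.
Let u = x/b; then A² and the length scale cancel, so P = ∫_{1/4}^{5/12} u^2·(1 - u)^2 du ÷ ∫_{0}^{1} u^2·(1 - u)^2 du.
With ∫ u^2·(1 - u)^2 du = u^3·(6·u^2 - 15·u + 10)/30 + C, the region integral is ≈ 0.0081035 and the full one is 1/30.
This works out to P = 0.2431.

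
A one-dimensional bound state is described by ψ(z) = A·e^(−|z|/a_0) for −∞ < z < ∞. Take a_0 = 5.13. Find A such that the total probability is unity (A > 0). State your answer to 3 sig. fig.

Require ∫ |ψ|² dz = 1 over the whole domain.
The integral (without the A² prefactor) comes out to a_0.
Setting this equal to 1 gives A² = 1/(a_0).
Plugging in a_0 = 5.13 yields A = 0.4415.

A ≈ 0.442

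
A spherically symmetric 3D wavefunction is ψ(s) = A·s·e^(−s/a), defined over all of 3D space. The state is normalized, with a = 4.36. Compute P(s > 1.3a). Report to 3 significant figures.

P ≈ 0.877

Integrate the radial probability density 4πs²|ψ|² over s > 1.3a.
The full normalization integral is A²·[3·π·a^5] = 1, fixing A².
Let u = s/a; then A², 4π and the length scale all cancel, so P = ∫_{1.3}^{∞} u^4·e^(-2·u) du ÷ ∫_{0}^{∞} u^4·e^(-2·u) du.
An antiderivative of u^4·e^(-2·u) is -(u^4/2 + u^3 + 3·u^2/2 + 3·u/2 + 3/4)·e^(-2·u); evaluating from 1.3 to ∞ gives ≈ 0.65807, while the full integral is 3/4.
This evaluates to P = 0.8774.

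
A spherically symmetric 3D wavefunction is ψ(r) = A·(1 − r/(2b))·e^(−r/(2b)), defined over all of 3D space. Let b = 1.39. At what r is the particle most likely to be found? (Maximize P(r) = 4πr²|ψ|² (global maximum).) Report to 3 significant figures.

r ≈ 7.28

Set d/dr [P(r) = 4πr²|ψ|²] = 0 and solve for r > 0.
This gives r = b·(√(5) + 3).
With b = 1.39, the most probable radial distance is 7.278.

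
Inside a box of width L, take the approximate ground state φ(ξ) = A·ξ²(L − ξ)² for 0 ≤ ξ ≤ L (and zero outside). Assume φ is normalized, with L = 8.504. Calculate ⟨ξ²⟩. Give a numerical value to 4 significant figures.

⟨ξ²⟩ = ∫ ξ^2 |φ|² dξ over the full domain.
Expanding the polynomial and integrating term by term, the ratio of the moment integral to the normalization integral gives ⟨ξ²⟩ = 3·L^2/11.
Putting L = 8.504 gives 19.723.

⟨ξ^2⟩ ≈ 19.72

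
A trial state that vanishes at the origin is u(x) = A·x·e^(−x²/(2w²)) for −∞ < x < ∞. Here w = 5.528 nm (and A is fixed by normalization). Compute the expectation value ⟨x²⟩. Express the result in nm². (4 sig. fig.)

⟨x²⟩ = ∫ x^2 |u|² dx over the full domain.
With ∫_{−∞}^{∞} x^(2m) e^(−αx²) dx = (2m−1)!!·√π / (2^m α^(m+1/2)), the ratio of the moment integral to the normalization integral gives ⟨x²⟩ = 3·w^2/2.
With w = 5.528, ⟨x^2⟩ = 45.838.

⟨x^2⟩ ≈ 45.84 nm^2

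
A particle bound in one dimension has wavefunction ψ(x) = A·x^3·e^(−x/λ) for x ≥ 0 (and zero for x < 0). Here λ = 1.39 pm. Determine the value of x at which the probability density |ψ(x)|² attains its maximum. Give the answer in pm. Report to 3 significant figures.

Differentiate |ψ(x)|² with respect to x and set to zero.
This gives x = 3·λ.
With λ = 1.39, the most probable position is 4.170 pm.

x ≈ 4.17 pm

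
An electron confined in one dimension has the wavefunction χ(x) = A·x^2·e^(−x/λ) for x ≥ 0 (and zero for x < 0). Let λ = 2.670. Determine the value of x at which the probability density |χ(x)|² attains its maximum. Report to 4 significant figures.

x ≈ 5.340

Differentiate |χ(x)|² with respect to x and set to zero.
This gives x = 2·λ.
With λ = 2.670, the most probable position is 5.3400.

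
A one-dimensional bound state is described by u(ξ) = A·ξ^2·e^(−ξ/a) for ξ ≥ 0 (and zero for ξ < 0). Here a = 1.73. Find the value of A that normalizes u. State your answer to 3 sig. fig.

Normalization requires ∫|u|² dξ = 1, integrated from 0 to ∞.
Recall ∫₀^∞ ξ^m e^(−ξ/β) dξ = m!·β^(m+1), carrying out the integral gives A² · 3·a^5/4.
Substituting a = 1.73 gives A² = 0.08604, so A = 0.2933.

A ≈ 0.293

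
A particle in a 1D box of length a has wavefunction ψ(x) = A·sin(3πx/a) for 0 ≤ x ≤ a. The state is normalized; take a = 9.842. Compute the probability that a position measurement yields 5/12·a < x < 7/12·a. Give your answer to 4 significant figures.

The probability is P = ∫ |ψ|² dx over [5/12·a, 7/12·a].
With A² fixed by ∫|ψ|² = 1, i.e. A² = (a/2)^(−1), substitute and integrate.
Substituting u = x/a, A² and the length scale cancel in the ratio: P = ∫_{5/12}^{7/12} sin(3·π·u)^2 du / ∫_{0}^{1} sin(3·π·u)^2 du.
With ∫ sin(3·π·u)^2 du = u/2 - sin(6·π·u)/(12·π) + C, the region integral is 1/(6·π) + 1/12 and the full one is 1/2.
Taking the ratio, P = (2 + π)/(6·π).

P ≈ 0.2728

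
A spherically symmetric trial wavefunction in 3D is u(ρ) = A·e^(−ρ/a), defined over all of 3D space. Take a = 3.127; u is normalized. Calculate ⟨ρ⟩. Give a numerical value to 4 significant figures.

⟨ρ⟩ = ∫ ρ |u|² 4πρ² dρ over the full domain.
Recall ∫₀^∞ ρ^m e^(−ρ/β) dρ = m!·β^(m+1), evaluating both integrals, ⟨ρ⟩ = 3·a/2.
Putting a = 3.127 gives 4.6905.

⟨ρ⟩ ≈ 4.691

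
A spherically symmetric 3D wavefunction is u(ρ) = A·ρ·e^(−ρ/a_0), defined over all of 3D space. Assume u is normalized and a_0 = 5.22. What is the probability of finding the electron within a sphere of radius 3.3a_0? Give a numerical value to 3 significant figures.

P ≈ 0.787

P = ∫ |u|² 4πρ² dρ over ρ ≤ 3.3a_0.
The full normalization integral is A²·[3·π·a_0^5] = 1, fixing A².
Substituting t = ρ/a_0, A², 4π and the length scale all cancel in the ratio: P = ∫_{0}^{3.3} t^4·e^(-2·t) dt / ∫_{0}^{∞} t^4·e^(-2·t) dt.
Using ∫ t^4·e^(-2·t) dt = -(t^4/2 + t^3 + 3·t^2/2 + 3·t/2 + 3/4)·e^(-2·t), the numerator is ≈ 0.59047 and the denominator is 3/4.
The region integral divided by the full integral gives P = 0.7873.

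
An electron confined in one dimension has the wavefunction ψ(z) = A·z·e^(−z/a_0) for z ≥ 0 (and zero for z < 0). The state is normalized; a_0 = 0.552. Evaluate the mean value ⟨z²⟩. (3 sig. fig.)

The expectation value is the |ψ|²-weighted average of z^2: ∫ z^2|ψ|² dz.
With ∫₀^∞ z^4 e^(−αz) dz = 4!/α^5, since the A² factors cancel between numerator and denominator, ⟨z²⟩ = 3·a_0^2.
Putting a_0 = 0.552 gives 0.9141.

⟨z^2⟩ ≈ 0.914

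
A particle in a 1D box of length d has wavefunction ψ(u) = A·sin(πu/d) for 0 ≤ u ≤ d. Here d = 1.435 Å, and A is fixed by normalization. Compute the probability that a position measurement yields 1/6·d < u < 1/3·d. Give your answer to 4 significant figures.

P ≈ 0.1667

P = ∫_{1/6·d}^{1/3·d} |ψ(u)|² du.
Since A² = 1/(d/2), this is the region integral divided by the full normalization integral.
Substituting t = u/d, A² and the length scale cancel in the ratio: P = ∫_{1/6}^{1/3} sin(π·t)^2 dt / ∫_{0}^{1} sin(π·t)^2 dt.
With ∫ sin(π·t)^2 dt = t/2 - sin(2·π·t)/(4·π) + C, the region integral is 1/12 and the full one is 1/2.
The result is P = 1/6.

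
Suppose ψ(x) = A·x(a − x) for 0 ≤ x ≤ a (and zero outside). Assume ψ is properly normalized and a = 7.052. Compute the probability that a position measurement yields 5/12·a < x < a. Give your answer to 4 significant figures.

P = ∫_{5/12·a}^{a} |ψ(x)|² dx.
Since A² = 1/(a^5/30), this is the region integral divided by the full normalization integral.
Substituting u = x/a, A² and the length scale cancel in the ratio: P = ∫_{5/12}^{1} u^2·(1 - u)^2 du / ∫_{0}^{1} u^2·(1 - u)^2 du.
Using ∫ u^2·(1 - u)^2 du = u^3·(6·u^2 - 15·u + 10)/30, the numerator is ≈ 0.0217794 and the denominator is 1/30.
The result is P = 0.65338.

P ≈ 0.6534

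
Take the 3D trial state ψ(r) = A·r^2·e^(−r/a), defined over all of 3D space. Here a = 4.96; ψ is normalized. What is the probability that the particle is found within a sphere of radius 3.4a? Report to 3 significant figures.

P ≈ 0.520

With dV = 4πr²dr, the probability is ∫|ψ|² dV over r ≤ 3.4a.
A² is fixed by ∫₀^∞ 4πr²|ψ|² dr = 1, i.e. A² = (45·π·a^7/2)^(−1).
In terms of u = r/a (A², 4π and the length scale all cancel between numerator and denominator), P = [∫_{0}^{3.4} u^6·e^(-2·u) du] / [∫_{0}^{∞} u^6·e^(-2·u) du].
An antiderivative of u^6·e^(-2·u) is -(4·u^6 + 12·u^5 + 30·u^4 + 60·u^3 + 90·u^2 + 90·u + 45)·e^(-2·u)/8; evaluating from 0 to 3.4 gives ≈ 2.9255, while the full integral is 45/8.
Taking the ratio yields P = 0.5201.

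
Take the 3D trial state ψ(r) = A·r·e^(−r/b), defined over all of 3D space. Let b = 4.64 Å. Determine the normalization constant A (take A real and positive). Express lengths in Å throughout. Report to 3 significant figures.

A ≈ 0.00702 Å^(-5/2)

The normalization condition is ∫|ψ|² 4πr² dr = 1 from 0 to ∞.
In 3D with spherical symmetry the volume element is 4πr² dr.
The integral (without the A² prefactor) comes out to 3·π·b^5.
Setting this equal to 1 gives A² = 1/(3·π·b^5).
Substituting b = 4.64 gives A² = 0.00004933, so A = 0.007024.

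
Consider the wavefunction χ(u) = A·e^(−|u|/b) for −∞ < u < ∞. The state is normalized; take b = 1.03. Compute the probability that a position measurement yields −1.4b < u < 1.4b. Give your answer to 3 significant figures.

|χ|² is the probability density, so P = ∫_{−1.4b}^{1.4b} |χ|² du.
With A² fixed by ∫|χ|² = 1, i.e. A² = (b)^(−1), substitute and integrate.
Both integrals are even about u = 0, so only the u ≥ 0 halves are needed (the factors of 2 cancel). In terms of t = u/b (A² and the length scale cancel between numerator and denominator), P = [∫_{0}^{1.4} e^(-2·t) dt] / [∫_{0}^{∞} e^(-2·t) dt].
With ∫ e^(-2·t) dt = -e^(-2·t)/2 + C, the region integral is 1/2 - e^(-14/5)/2 and the full one is 1/2.
This works out to P = 0.9392.

P ≈ 0.939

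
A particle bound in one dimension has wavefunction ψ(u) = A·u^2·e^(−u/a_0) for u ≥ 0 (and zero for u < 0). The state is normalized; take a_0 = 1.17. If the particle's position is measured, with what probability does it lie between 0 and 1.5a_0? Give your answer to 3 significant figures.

P ≈ 0.185

P = ∫_{0}^{1.5a_0} |ψ(u)|² du.
Since A² = 1/(3·a_0^5/4), this is the region integral divided by the full normalization integral.
In terms of t = u/a_0 (A² and the length scale cancel between numerator and denominator), P = [∫_{0}^{1.5} t^4·e^(-2·t) dt] / [∫_{0}^{∞} t^4·e^(-2·t) dt].
With ∫ t^4·e^(-2·t) dt = -(t^4/2 + t^3 + 3·t^2/2 + 3·t/2 + 3/4)·e^(-2·t) + C, the region integral is 3/4 - 393·e^(-3)/32 and the full one is 3/4.
This works out to P = 0.1847.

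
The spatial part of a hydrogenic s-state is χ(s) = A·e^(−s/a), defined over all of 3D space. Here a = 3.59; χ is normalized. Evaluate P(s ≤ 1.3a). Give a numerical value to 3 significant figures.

Integrate the radial probability density 4πs²|χ|² over s ≤ 1.3a.
The full normalization integral is A²·[π·a^3] = 1, fixing A².
Let u = s/a; then A², 4π and the length scale all cancel, so P = ∫_{0}^{1.3} u^2·e^(-2·u) du ÷ ∫_{0}^{∞} u^2·e^(-2·u) du.
An antiderivative of u^2·e^(-2·u) is -(2·u^2 + 2·u + 1)·e^(-2·u)/4; evaluating from 0 to 1.3 gives 1/4 - 349·e^(-13/5)/200, while the full integral is 1/4.
The region integral divided by the full integral gives P = 0.4816.

P ≈ 0.482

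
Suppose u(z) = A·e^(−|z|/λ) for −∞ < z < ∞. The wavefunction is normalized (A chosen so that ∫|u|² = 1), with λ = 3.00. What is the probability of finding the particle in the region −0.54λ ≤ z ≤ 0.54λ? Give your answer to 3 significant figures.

The probability is P = ∫ |u|² dz over [−0.54λ, 0.54λ].
The normalization integral ∫|u|²dz over the whole domain equals λ·A², and A² cancels in the ratio.
Both integrals are even about z = 0, so only the z ≥ 0 halves are needed (the factors of 2 cancel). In terms of t = z/λ (A² and the length scale cancel between numerator and denominator), P = [∫_{0}^{0.54} e^(-2·t) dt] / [∫_{0}^{∞} e^(-2·t) dt].
With ∫ e^(-2·t) dt = -e^(-2·t)/2 + C, the region integral is 1/2 - e^(-27/25)/2 and the full one is 1/2.
This works out to P = 0.6604.

P ≈ 0.660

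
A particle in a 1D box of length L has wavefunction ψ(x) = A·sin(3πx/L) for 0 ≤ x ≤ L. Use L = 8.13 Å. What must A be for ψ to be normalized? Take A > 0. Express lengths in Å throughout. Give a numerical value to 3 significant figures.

A ≈ 0.496 Å^(-1/2)

Require ∫ |ψ|² dx = 1 over the whole domain.
With ∫₀^L sin²(nπx/L) dx = L/2, carrying out the integral gives A² · L/2.
Hence A² = 1/[L/2].
Plugging in L = 8.13 yields A = 0.4960.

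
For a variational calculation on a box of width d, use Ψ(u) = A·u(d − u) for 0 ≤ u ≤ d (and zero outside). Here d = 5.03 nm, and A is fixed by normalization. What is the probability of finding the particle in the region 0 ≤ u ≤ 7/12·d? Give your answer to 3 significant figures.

P = ∫_{0}^{7/12·d} |Ψ(u)|² du.
The normalization integral ∫|Ψ|²du over the whole domain equals d^5/30·A², and A² cancels in the ratio.
Let t = u/d; then A² and the length scale cancel, so P = ∫_{0}^{7/12} t^2·(1 - t)^2 dt ÷ ∫_{0}^{1} t^2·(1 - t)^2 dt.
An antiderivative of t^2·(1 - t)^2 is t^3·(6·t^2 - 15·t + 10)/30; evaluating from 0 to 7/12 gives ≈ 0.021779, while the full integral is 1/30.
The result is P = 0.6534.

P ≈ 0.653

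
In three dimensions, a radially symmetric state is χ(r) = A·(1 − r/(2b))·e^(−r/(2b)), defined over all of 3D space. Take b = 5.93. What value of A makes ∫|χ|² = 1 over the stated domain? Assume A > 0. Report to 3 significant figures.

A ≈ 0.0138

We need A² ∫|f|² 4πr² dr = 1, taking the integral from 0 to ∞.
In 3D with spherical symmetry the volume element is 4πr² dr.
With χ = A·(1 − r/(2b))·e^(−r/(2b)), the integral evaluates to A²·[8·π·b^3].
Setting this equal to 1 gives A² = 1/(8·π·b^3).
With b = 5.93: A² = 0.0001908 and A = 0.01381.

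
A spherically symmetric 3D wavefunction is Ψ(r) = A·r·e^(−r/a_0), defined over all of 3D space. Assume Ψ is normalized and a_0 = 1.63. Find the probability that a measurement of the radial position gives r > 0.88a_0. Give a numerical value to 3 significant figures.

P = ∫ |Ψ|² 4πr² dr over r > 0.88a_0.
The full normalization integral is A²·[3·π·a_0^5] = 1, fixing A².
Let u = r/a_0; then A², 4π and the length scale all cancel, so P = ∫_{0.88}^{∞} u^4·e^(-2·u) du ÷ ∫_{0}^{∞} u^4·e^(-2·u) du.
An antiderivative of u^4·e^(-2·u) is -(u^4/2 + u^3 + 3·u^2/2 + 3·u/2 + 3/4)·e^(-2·u); evaluating from 0.88 to ∞ gives ≈ 0.72481, while the full integral is 3/4.
This evaluates to P = 0.9664.

P ≈ 0.966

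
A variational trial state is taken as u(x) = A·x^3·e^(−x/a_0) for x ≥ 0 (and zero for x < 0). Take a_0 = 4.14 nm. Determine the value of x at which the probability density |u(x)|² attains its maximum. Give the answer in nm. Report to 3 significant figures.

Differentiate |u(x)|² with respect to x and set to zero.
This gives x = 3·a_0.
With a_0 = 4.14, the most probable position is 12.42 nm.

x ≈ 12.4 nm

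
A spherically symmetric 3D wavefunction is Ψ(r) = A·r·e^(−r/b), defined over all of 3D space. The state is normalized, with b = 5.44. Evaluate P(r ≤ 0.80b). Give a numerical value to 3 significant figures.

P ≈ 0.0237

With dV = 4πr²dr, the probability is ∫|Ψ|² dV over r ≤ 0.80b.
A² is fixed by ∫₀^∞ 4πr²|Ψ|² dr = 1, i.e. A² = (3·π·b^5)^(−1).
In terms of u = r/b (A², 4π and the length scale all cancel between numerator and denominator), P = [∫_{0}^{0.80} u^4·e^(-2·u) du] / [∫_{0}^{∞} u^4·e^(-2·u) du].
Using ∫ u^4·e^(-2·u) du = -(u^4/2 + u^3 + 3·u^2/2 + 3·u/2 + 3/4)·e^(-2·u), the numerator is 3/4 - 9067·e^(-8/5)/2500 and the denominator is 3/4.
Taking the ratio yields P = 0.02368.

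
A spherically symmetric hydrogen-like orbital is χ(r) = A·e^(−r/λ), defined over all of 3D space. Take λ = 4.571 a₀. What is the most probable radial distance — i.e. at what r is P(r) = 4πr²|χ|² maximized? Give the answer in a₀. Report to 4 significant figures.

r ≈ 4.571 a₀

The maximum of P(r) = 4πr²|χ|² occurs where its derivative vanishes.
Solving yields r = λ.
With λ = 4.571, the most probable radial distance is 4.5710 a₀.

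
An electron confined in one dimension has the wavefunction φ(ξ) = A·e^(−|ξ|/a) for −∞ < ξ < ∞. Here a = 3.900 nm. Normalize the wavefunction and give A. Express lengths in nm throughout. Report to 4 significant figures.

A ≈ 0.5064 nm^(-1/2)

We need A² ∫|f|² dξ = 1, taking the integral from −∞ to ∞.
With φ = A·e^(−|ξ|/a), the integral evaluates to A²·[a].
So A² = (a)^(−1).
With a = 3.900: A² = 0.25641 and A = 0.50637.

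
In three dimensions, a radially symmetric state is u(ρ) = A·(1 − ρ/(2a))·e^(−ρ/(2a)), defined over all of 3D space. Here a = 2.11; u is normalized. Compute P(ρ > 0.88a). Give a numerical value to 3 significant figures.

P ≈ 0.971

P = ∫ |u|² 4πρ² dρ over ρ > 0.88a.
Normalization gives A² = 1/(8·π·a^3).
In terms of t = ρ/a (A², 4π and the length scale all cancel between numerator and denominator), P = [∫_{0.88}^{∞} t^2·(1 - t/2)^2·e^(-t) dt] / [∫_{0}^{∞} t^2·(1 - t/2)^2·e^(-t) dt].
With ∫ t^2·(1 - t/2)^2·e^(-t) dt = -(t^4/4 + t^2 + 2·t + 2)·e^(-t) + C, the region integral is ≈ 1.9430 and the full one is 2.
Taking the ratio yields P = 0.9715.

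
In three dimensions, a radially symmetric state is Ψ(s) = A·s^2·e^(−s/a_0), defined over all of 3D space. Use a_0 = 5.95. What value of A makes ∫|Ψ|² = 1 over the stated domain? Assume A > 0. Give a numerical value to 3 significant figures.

Normalization requires ∫|Ψ|² 4πs² ds = 1, integrated from 0 to ∞.
The angular integral contributes 4π, leaving ∫₀^∞ s²|Ψ|² ds.
With ∫₀^∞ s^6 e^(−αs) ds = 6!/α^7, carrying out the integral gives A² · 45·π·a_0^7/2.
Setting this equal to 1 gives A² = 1/(45·π·a_0^7/2).
With a_0 = 5.95: A² = 5.359E-8 and A = 0.0002315.

A ≈ 0.000231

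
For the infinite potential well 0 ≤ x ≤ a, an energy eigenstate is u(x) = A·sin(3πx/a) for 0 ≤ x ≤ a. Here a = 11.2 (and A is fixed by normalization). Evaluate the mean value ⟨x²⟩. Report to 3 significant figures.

⟨x^2⟩ ≈ 41.1

The expectation value is the |u|²-weighted average of x^2: ∫ x^2|u|² dx.
Since the A² factors cancel between numerator and denominator, ⟨x²⟩ = -a^2/(18·π^2) + a^2/3.
With a = 11.2, ⟨x^2⟩ = 41.11.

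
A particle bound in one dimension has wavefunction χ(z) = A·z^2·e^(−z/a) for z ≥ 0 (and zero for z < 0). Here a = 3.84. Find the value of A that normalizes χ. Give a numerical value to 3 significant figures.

A ≈ 0.0400

We need A² ∫|f|² dz = 1, taking the integral from 0 to ∞.
Recall ∫₀^∞ z^m e^(−z/β) dz = m!·β^(m+1), ∫|χ|² dz = A²·(3·a^5/4).
Hence A² = 1/[3·a^5/4].
With a = 3.84: A² = 0.001597 and A = 0.03996.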